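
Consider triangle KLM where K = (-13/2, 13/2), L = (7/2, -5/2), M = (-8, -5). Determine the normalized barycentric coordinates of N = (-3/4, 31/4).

Signed area of the reference triangle: [KLM] = ½·((-13/2)·(-5/2−(-5)) + (7/2)·(-5−(13/2)) + (-8)·(13/2−(-5/2))) = ½·(-65/4 − 161/4 − 72) = -257/4.
[NLM] = ½·((-3/4)·(-5/2−(-5)) + (7/2)·(-5−(31/4)) + (-8)·(31/4−(-5/2))) = ½·(-15/8 − 357/8 − 82) = -257/4, so the K-coordinate is (-257/4)/(-257/4) = 1.
[KNM] = ½·((-13/2)·(31/4−(-5)) + (-3/4)·(-5−(13/2)) + (-8)·(13/2−(31/4))) = ½·(-663/8 + 69/8 + 10) = -257/8, so the L-coordinate is 1/2.
[KLN] = ½·((-13/2)·(-5/2−(31/4)) + (7/2)·(31/4−(13/2)) + (-3/4)·(13/2−(-5/2))) = ½·(533/8 + 35/8 − 27/4) = 257/8, so the M-coordinate is -1/2.
Check: 1 + 1/2 − 1/2 = 1.

(1, 1/2, -1/2)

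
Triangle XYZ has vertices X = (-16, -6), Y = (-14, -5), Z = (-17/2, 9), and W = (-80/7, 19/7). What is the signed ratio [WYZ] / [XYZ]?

[XYZ] = ½·((-16)·(-5−9) + (-14)·(9−(-6)) + (-17/2)·(-6−(-5))) = ½·(224 − 210 + 17/2) = 45/4.
[WYZ] = ½·((-80/7)·(-5−9) + (-14)·(9−(19/7)) + (-17/2)·(19/7−(-5))) = ½·(160 − 88 − 459/7) = 45/14, so the ratio is (45/14)/(45/4) = 2/7.

2/7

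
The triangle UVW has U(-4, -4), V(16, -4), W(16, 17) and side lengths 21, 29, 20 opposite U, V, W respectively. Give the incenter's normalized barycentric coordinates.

(3/10, 29/70, 2/7)

The incenter has barycentric coordinates proportional to the opposite side lengths: (21 : 29 : 20).
Normalizing by 21+29+20 = 70 gives (3/10, 29/70, 2/7).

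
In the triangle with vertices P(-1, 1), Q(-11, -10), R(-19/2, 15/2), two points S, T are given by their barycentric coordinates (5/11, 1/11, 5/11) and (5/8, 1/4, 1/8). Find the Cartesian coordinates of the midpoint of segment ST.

Barycentric coordinates of the midpoint are the average: (95/176, 15/88, 51/176).
Converting: (95/176)·P + (15/88)·Q + (51/176)·R = (-1819/352, 355/352).

(-1819/352, 355/352)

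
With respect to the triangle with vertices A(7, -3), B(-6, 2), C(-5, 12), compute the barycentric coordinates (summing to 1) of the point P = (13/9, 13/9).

Signed area of the reference triangle: [ABC] = ½·(7·(2−12) + (-6)·(12−(-3)) + (-5)·(-3−2)) = ½·(-70 − 90 + 25) = -135/2.
[PBC] = ½·((13/9)·(2−12) + (-6)·(12−(13/9)) + (-5)·(13/9−2)) = ½·(-130/9 − 190/3 + 25/9) = -75/2, so the A-coordinate is (-75/2)/(-135/2) = 5/9.
[APC] = ½·(7·(13/9−12) + (13/9)·(12−(-3)) + (-5)·(-3−(13/9))) = ½·(-665/9 + 65/3 + 200/9) = -15, so the B-coordinate is 2/9.
[ABP] = ½·(7·(2−(13/9)) + (-6)·(13/9−(-3)) + (13/9)·(-3−2)) = ½·(35/9 − 80/3 − 65/9) = -15, so the C-coordinate is 2/9.
Check: 5/9 + 2/9 + 2/9 = 1.

(5/9, 2/9, 2/9)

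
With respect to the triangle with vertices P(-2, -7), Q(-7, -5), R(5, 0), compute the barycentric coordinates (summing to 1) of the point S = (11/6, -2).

(1/6, 1/6, 2/3)

Signed area of the reference triangle: [PQR] = ½·((-2)·(-5−0) + (-7)·(0−(-7)) + 5·(-7−(-5))) = ½·(10 − 49 − 10) = -49/2.
[SQR] = ½·((11/6)·(-5−0) + (-7)·(0−(-2)) + 5·(-2−(-5))) = ½·(-55/6 − 14 + 15) = -49/12, so the P-coordinate is (-49/12)/(-49/2) = 1/6.
[PSR] = ½·((-2)·(-2−0) + (11/6)·(0−(-7)) + 5·(-7−(-2))) = ½·(4 + 77/6 − 25) = -49/12, so the Q-coordinate is 1/6.
[PQS] = ½·((-2)·(-5−(-2)) + (-7)·(-2−(-7)) + (11/6)·(-7−(-5))) = ½·(6 − 35 − 11/3) = -49/3, so the R-coordinate is 2/3.
Check: 1/6 + 1/6 + 2/3 = 1.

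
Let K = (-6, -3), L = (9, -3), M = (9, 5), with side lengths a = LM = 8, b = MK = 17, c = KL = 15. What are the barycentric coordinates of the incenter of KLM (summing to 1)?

The incenter has barycentric coordinates proportional to the opposite side lengths: (8 : 17 : 15).
Normalizing by 8+17+15 = 40 gives (1/5, 17/40, 3/8).

(1/5, 17/40, 3/8)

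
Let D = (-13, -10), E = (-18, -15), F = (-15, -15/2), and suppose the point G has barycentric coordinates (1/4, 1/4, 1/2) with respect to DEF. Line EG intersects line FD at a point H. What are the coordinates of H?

Line EG meets FD where the E-coordinate vanishes; zeroing G's E-weight and renormalizing leaves F, D-weights 1/2 : 1/4 → (2/3, 1/3).
So H = (2/3)·F + (1/3)·D = (-43/3, -25/3).

(-43/3, -25/3)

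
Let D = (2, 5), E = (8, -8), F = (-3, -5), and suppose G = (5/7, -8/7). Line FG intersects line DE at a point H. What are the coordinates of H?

(7/2, 7/4)

Barycentric coordinates of G with respect to DEF: (3/7, 1/7, 3/7).
On side DE the F-coordinate is zero; dropping G's F-weight 3/7 and renormalizing the remaining 3/7 : 1/7 gives weights 3/4, 1/4 on D, E.
H = (3/4)·(2, 5) + (1/4)·(8, -8) = (7/2, 7/4).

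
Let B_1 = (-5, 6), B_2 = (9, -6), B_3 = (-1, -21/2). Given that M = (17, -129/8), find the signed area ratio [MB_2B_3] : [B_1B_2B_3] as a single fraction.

-3/4

[B_1B_2B_3] = ½·((-5)·(-6−(-21/2)) + 9·(-21/2−6) + (-1)·(6−(-6))) = ½·(-45/2 − 297/2 − 12) = -183/2.
[MB_2B_3] = ½·(17·(-6−(-21/2)) + 9·(-21/2−(-129/8)) + (-1)·(-129/8−(-6))) = ½·(153/2 + 405/8 + 81/8) = 549/8, so the ratio is (549/8)/(-183/2) = -3/4.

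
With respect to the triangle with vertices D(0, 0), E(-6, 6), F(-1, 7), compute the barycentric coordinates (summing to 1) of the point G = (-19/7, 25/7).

(3/7, 3/7, 1/7)

Signed area of the reference triangle: [DEF] = ½·(0·(6−7) + (-6)·(7−0) + (-1)·(0−6)) = ½·(0 − 42 + 6) = -18.
[GEF] = ½·((-19/7)·(6−7) + (-6)·(7−(25/7)) + (-1)·(25/7−6)) = ½·(19/7 − 144/7 + 17/7) = -54/7, so the D-coordinate is (-54/7)/(-18) = 3/7.
[DGF] = ½·(0·(25/7−7) + (-19/7)·(7−0) + (-1)·(0−(25/7))) = ½·(0 − 19 + 25/7) = -54/7, so the E-coordinate is 3/7.
[DEG] = ½·(0·(6−(25/7)) + (-6)·(25/7−0) + (-19/7)·(0−6)) = ½·(0 − 150/7 + 114/7) = -18/7, so the F-coordinate is 1/7.
Check: 3/7 + 3/7 + 1/7 = 1.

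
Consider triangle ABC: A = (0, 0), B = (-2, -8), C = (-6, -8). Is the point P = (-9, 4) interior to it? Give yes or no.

no

Barycentric coordinates of P: (3/2, -3, 5/2).
The three coordinates are positive, negative, positive; a point is interior exactly when all three are positive.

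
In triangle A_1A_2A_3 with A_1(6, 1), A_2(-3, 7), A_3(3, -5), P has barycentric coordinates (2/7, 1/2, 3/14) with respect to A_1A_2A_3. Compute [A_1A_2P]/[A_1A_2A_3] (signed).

The signed ratio [A_1A_2P]/[A_1A_2A_3] equals the barycentric coordinate of P at vertex A_3, which is 3/14.

3/14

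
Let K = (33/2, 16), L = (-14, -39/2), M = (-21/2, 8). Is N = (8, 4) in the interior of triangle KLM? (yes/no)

Barycentric coordinates of N: (2091/2858, 512/1429, -257/2858).
The three coordinates are positive, positive, negative; a point is interior exactly when all three are positive.

no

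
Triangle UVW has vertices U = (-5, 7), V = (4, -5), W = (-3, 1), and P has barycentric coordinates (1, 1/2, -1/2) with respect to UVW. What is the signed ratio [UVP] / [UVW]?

-1/2

The signed ratio [UVP]/[UVW] equals the barycentric coordinate of P at vertex W, which is -1/2.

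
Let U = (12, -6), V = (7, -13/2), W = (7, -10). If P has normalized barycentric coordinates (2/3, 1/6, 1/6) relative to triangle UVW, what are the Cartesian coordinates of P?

(31/3, -27/4)

P = (2/3)·U + (1/6)·V + (1/6)·W.
x-coordinate: (2/3)·12 + (1/6)·7 + (1/6)·7 = 31/3.
y-coordinate: (2/3)·(-6) + (1/6)·(-13/2) + (1/6)·(-10) = -27/4.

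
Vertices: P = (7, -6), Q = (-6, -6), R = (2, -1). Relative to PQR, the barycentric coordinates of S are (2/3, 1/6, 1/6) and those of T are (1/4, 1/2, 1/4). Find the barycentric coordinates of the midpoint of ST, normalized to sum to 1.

(11/24, 1/3, 5/24)

Since both coordinate triples sum to 1, the midpoint's barycentrics are the componentwise average.
(2/3+1/4)/2 = 11/24; similarly 1/3 and 5/24.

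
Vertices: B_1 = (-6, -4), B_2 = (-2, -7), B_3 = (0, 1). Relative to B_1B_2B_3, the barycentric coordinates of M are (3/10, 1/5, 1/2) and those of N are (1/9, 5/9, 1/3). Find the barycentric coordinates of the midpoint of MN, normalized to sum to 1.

Since both coordinate triples sum to 1, the midpoint's barycentrics are the componentwise average.
(3/10+1/9)/2 = 37/180; similarly 17/45 and 5/12.

(37/180, 17/45, 5/12)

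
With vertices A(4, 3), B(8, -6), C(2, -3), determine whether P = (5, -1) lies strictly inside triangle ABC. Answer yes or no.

Barycentric coordinates of P: (1/2, 1/3, 1/6).
The three coordinates are positive, positive, positive; a point is interior exactly when all three are positive.

yes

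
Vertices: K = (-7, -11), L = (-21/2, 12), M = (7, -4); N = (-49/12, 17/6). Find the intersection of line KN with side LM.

Barycentric coordinates of N with respect to KLM: (1/6, 1/2, 1/3).
On side LM the K-coordinate is zero; dropping N's K-weight 1/6 and renormalizing the remaining 1/2 : 1/3 gives weights 3/5, 2/5 on L, M.
J = (3/5)·(-21/2, 12) + (2/5)·(7, -4) = (-7/2, 28/5).

(-7/2, 28/5)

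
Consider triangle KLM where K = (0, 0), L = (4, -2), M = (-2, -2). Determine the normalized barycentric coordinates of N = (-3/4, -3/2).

Signed area of the reference triangle: [KLM] = ½·(0·(-2−(-2)) + 4·(-2−0) + (-2)·(0−(-2))) = ½·(0 − 8 − 4) = -6.
[NLM] = ½·((-3/4)·(-2−(-2)) + 4·(-2−(-3/2)) + (-2)·(-3/2−(-2))) = ½·(0 − 2 − 1) = -3/2, so the K-coordinate is (-3/2)/(-6) = 1/4.
[KNM] = ½·(0·(-3/2−(-2)) + (-3/4)·(-2−0) + (-2)·(0−(-3/2))) = ½·(0 + 3/2 − 3) = -3/4, so the L-coordinate is 1/8.
[KLN] = ½·(0·(-2−(-3/2)) + 4·(-3/2−0) + (-3/4)·(0−(-2))) = ½·(0 − 6 − 3/2) = -15/4, so the M-coordinate is 5/8.

(1/4, 1/8, 5/8)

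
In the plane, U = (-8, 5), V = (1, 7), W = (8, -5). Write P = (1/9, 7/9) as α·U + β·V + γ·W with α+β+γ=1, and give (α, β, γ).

Signed area of the reference triangle: [UVW] = ½·((-8)·(7−(-5)) + 1·(-5−5) + 8·(5−7)) = ½·(-96 − 10 − 16) = -61.
[PVW] = ½·((1/9)·(7−(-5)) + 1·(-5−(7/9)) + 8·(7/9−7)) = ½·(4/3 − 52/9 − 448/9) = -244/9, so the U-coordinate is (-244/9)/(-61) = 4/9.
[UPW] = ½·((-8)·(7/9−(-5)) + (1/9)·(-5−5) + 8·(5−(7/9))) = ½·(-416/9 − 10/9 + 304/9) = -61/9, so the V-coordinate is 1/9.
[UVP] = ½·((-8)·(7−(7/9)) + 1·(7/9−5) + (1/9)·(5−7)) = ½·(-448/9 − 38/9 − 2/9) = -244/9, so the W-coordinate is 4/9.

(4/9, 1/9, 4/9)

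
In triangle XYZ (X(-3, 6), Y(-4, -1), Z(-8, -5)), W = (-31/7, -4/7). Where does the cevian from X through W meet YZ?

(-14/3, -5/3)

Barycentric coordinates of W with respect to XYZ: (1/7, 5/7, 1/7).
On side YZ the X-coordinate is zero; dropping W's X-weight 1/7 and renormalizing the remaining 5/7 : 1/7 gives weights 5/6, 1/6 on Y, Z.
V = (5/6)·(-4, -1) + (1/6)·(-8, -5) = (-14/3, -5/3).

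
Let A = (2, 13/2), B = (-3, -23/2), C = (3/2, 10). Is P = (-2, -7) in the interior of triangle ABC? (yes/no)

Barycentric coordinates of P: (5/106, 83/106, 9/53).
The three coordinates are positive, positive, positive; a point is interior exactly when all three are positive.

yes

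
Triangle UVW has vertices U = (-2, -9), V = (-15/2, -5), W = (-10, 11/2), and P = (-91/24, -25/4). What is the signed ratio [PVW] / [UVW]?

3/4

[UVW] = ½·((-2)·(-5−(11/2)) + (-15/2)·(11/2−(-9)) + (-10)·(-9−(-5))) = ½·(21 − 435/4 + 40) = -191/8.
[PVW] = ½·((-91/24)·(-5−(11/2)) + (-15/2)·(11/2−(-25/4)) + (-10)·(-25/4−(-5))) = ½·(637/16 − 705/8 + 25/2) = -573/32, so the ratio is (-573/32)/(-191/8) = 3/4.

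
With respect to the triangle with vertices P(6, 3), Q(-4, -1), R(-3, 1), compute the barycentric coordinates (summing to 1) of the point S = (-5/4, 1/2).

(1/4, 1/2, 1/4)

Signed area of the reference triangle: [PQR] = ½·(6·(-1−1) + (-4)·(1−3) + (-3)·(3−(-1))) = ½·(-12 + 8 − 12) = -8.
[SQR] = ½·((-5/4)·(-1−1) + (-4)·(1−(1/2)) + (-3)·(1/2−(-1))) = ½·(5/2 − 2 − 9/2) = -2, so the P-coordinate is (-2)/(-8) = 1/4.
[PSR] = ½·(6·(1/2−1) + (-5/4)·(1−3) + (-3)·(3−(1/2))) = ½·(-3 + 5/2 − 15/2) = -4, so the Q-coordinate is 1/2.
[PQS] = ½·(6·(-1−(1/2)) + (-4)·(1/2−3) + (-5/4)·(3−(-1))) = ½·(-9 + 10 − 5) = -2, so the R-coordinate is 1/4.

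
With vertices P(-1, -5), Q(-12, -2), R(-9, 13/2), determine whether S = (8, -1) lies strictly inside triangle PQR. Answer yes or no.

Barycentric coordinates of S: (334/205, -271/205, 142/205).
The three coordinates are positive, negative, positive; a point is interior exactly when all three are positive.

no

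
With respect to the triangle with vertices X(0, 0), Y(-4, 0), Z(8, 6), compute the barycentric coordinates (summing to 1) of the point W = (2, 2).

(1/2, 1/6, 1/3)

Signed area of the reference triangle: [XYZ] = ½·(0·(0−6) + (-4)·(6−0) + 8·(0−0)) = ½·(0 − 24 + 0) = -12.
[WYZ] = ½·(2·(0−6) + (-4)·(6−2) + 8·(2−0)) = ½·(-12 − 16 + 16) = -6, so the X-coordinate is (-6)/(-12) = 1/2.
[XWZ] = ½·(0·(2−6) + 2·(6−0) + 8·(0−2)) = ½·(0 + 12 − 16) = -2, so the Y-coordinate is 1/6.
[XYW] = ½·(0·(0−2) + (-4)·(2−0) + 2·(0−0)) = ½·(0 − 8 + 0) = -4, so the Z-coordinate is 1/3.
Check: 1/2 + 1/6 + 1/3 = 1.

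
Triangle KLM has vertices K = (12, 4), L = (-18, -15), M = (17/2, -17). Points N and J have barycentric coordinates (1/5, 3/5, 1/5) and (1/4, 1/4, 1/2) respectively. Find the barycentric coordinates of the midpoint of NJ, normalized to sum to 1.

(9/40, 17/40, 7/20)

Since both coordinate triples sum to 1, the midpoint's barycentrics are the componentwise average.
(1/5+1/4)/2 = 9/40; similarly 17/40 and 7/20.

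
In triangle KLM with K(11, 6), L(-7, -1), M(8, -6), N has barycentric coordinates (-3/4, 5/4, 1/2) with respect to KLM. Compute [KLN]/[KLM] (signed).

1/2

The signed ratio [KLN]/[KLM] equals the barycentric coordinate of N at vertex M, which is 1/2.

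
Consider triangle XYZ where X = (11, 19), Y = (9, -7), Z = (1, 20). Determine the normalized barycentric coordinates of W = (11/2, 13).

(1/4, 1/4, 1/2)

Signed area of the reference triangle: [XYZ] = ½·(11·(-7−20) + 9·(20−19) + 1·(19−(-7))) = ½·(-297 + 9 + 26) = -131.
[WYZ] = ½·((11/2)·(-7−20) + 9·(20−13) + 1·(13−(-7))) = ½·(-297/2 + 63 + 20) = -131/4, so the X-coordinate is (-131/4)/(-131) = 1/4.
[XWZ] = ½·(11·(13−20) + (11/2)·(20−19) + 1·(19−13)) = ½·(-77 + 11/2 + 6) = -131/4, so the Y-coordinate is 1/4.
[XYW] = ½·(11·(-7−13) + 9·(13−19) + (11/2)·(19−(-7))) = ½·(-220 − 54 + 143) = -131/2, so the Z-coordinate is 1/2.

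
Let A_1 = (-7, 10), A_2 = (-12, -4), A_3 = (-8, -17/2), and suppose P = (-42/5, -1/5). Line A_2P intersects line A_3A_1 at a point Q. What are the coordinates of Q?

Barycentric coordinates of P with respect to A_1A_2A_3: (2/5, 1/5, 2/5).
On side A_3A_1 the A_2-coordinate is zero; dropping P's A_2-weight 1/5 and renormalizing the remaining 2/5 : 2/5 gives weights 1/2, 1/2 on A_3, A_1.
Q = (1/2)·(-8, -17/2) + (1/2)·(-7, 10) = (-15/2, 3/4).

(-15/2, 3/4)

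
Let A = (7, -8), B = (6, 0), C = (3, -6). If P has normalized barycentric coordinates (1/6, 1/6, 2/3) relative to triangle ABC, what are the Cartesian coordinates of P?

P = (1/6)·A + (1/6)·B + (2/3)·C.
x-coordinate: (1/6)·7 + (1/6)·6 + (2/3)·3 = 25/6.
y-coordinate: (1/6)·(-8) + (1/6)·0 + (2/3)·(-6) = -16/3.

(25/6, -16/3)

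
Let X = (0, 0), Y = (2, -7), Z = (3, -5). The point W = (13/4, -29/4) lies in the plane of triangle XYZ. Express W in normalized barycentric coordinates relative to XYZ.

(-1/4, 1/2, 3/4)

Signed area of the reference triangle: [XYZ] = ½·(0·(-7−(-5)) + 2·(-5−0) + 3·(0−(-7))) = ½·(0 − 10 + 21) = 11/2.
[WYZ] = ½·((13/4)·(-7−(-5)) + 2·(-5−(-29/4)) + 3·(-29/4−(-7))) = ½·(-13/2 + 9/2 − 3/4) = -11/8, so the X-coordinate is (-11/8)/(11/2) = -1/4.
[XWZ] = ½·(0·(-29/4−(-5)) + (13/4)·(-5−0) + 3·(0−(-29/4))) = ½·(0 − 65/4 + 87/4) = 11/4, so the Y-coordinate is 1/2.
[XYW] = ½·(0·(-7−(-29/4)) + 2·(-29/4−0) + (13/4)·(0−(-7))) = ½·(0 − 29/2 + 91/4) = 33/8, so the Z-coordinate is 3/4.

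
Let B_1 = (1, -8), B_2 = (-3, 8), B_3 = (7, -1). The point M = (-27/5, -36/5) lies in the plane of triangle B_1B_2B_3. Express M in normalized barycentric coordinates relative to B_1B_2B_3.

Signed area of the reference triangle: [B_1B_2B_3] = ½·(1·(8−(-1)) + (-3)·(-1−(-8)) + 7·(-8−8)) = ½·(9 − 21 − 112) = -62.
[MB_2B_3] = ½·((-27/5)·(8−(-1)) + (-3)·(-1−(-36/5)) + 7·(-36/5−8)) = ½·(-243/5 − 93/5 − 532/5) = -434/5, so the B_1-coordinate is (-434/5)/(-62) = 7/5.
[B_1MB_3] = ½·(1·(-36/5−(-1)) + (-27/5)·(-1−(-8)) + 7·(-8−(-36/5))) = ½·(-31/5 − 189/5 − 28/5) = -124/5, so the B_2-coordinate is 2/5.
[B_1B_2M] = ½·(1·(8−(-36/5)) + (-3)·(-36/5−(-8)) + (-27/5)·(-8−8)) = ½·(76/5 − 12/5 + 432/5) = 248/5, so the B_3-coordinate is -4/5.
Check: 7/5 + 2/5 − 4/5 = 1.

(7/5, 2/5, -4/5)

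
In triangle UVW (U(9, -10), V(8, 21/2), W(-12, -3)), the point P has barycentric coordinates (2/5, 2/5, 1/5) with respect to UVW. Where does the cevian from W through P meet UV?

(17/2, 1/4)

Line WP meets UV where the W-coordinate vanishes; zeroing P's W-weight and renormalizing leaves U, V-weights 2/5 : 2/5 → (1/2, 1/2).
So Q = (1/2)·U + (1/2)·V = (17/2, 1/4).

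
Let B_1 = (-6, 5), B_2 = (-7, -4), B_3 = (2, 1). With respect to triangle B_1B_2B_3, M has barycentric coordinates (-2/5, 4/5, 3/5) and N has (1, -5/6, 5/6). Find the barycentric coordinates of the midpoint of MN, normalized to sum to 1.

Since both coordinate triples sum to 1, the midpoint's barycentrics are the componentwise average.
(-2/5+1)/2 = 3/10; similarly -1/60 and 43/60.

(3/10, -1/60, 43/60)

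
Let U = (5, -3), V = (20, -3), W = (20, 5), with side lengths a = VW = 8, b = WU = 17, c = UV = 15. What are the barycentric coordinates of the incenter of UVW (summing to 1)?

(1/5, 17/40, 3/8)

The incenter has barycentric coordinates proportional to the opposite side lengths: (8 : 17 : 15).
Normalizing by 8+17+15 = 40 gives (1/5, 17/40, 3/8).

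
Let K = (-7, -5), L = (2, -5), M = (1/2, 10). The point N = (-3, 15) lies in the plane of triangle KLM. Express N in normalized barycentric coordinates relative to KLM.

(1/3, -2/3, 4/3)

Signed area of the reference triangle: [KLM] = ½·((-7)·(-5−10) + 2·(10−(-5)) + (1/2)·(-5−(-5))) = ½·(105 + 30 + 0) = 135/2.
[NLM] = ½·((-3)·(-5−10) + 2·(10−15) + (1/2)·(15−(-5))) = ½·(45 − 10 + 10) = 45/2, so the K-coordinate is (45/2)/(135/2) = 1/3.
[KNM] = ½·((-7)·(15−10) + (-3)·(10−(-5)) + (1/2)·(-5−15)) = ½·(-35 − 45 − 10) = -45, so the L-coordinate is -2/3.
[KLN] = ½·((-7)·(-5−15) + 2·(15−(-5)) + (-3)·(-5−(-5))) = ½·(140 + 40 + 0) = 90, so the M-coordinate is 4/3.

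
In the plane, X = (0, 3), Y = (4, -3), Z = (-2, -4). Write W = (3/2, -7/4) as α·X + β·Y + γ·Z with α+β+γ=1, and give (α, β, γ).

(1/4, 1/2, 1/4)

Signed area of the reference triangle: [XYZ] = ½·(0·(-3−(-4)) + 4·(-4−3) + (-2)·(3−(-3))) = ½·(0 − 28 − 12) = -20.
[WYZ] = ½·((3/2)·(-3−(-4)) + 4·(-4−(-7/4)) + (-2)·(-7/4−(-3))) = ½·(3/2 − 9 − 5/2) = -5, so the X-coordinate is (-5)/(-20) = 1/4.
[XWZ] = ½·(0·(-7/4−(-4)) + (3/2)·(-4−3) + (-2)·(3−(-7/4))) = ½·(0 − 21/2 − 19/2) = -10, so the Y-coordinate is 1/2.
[XYW] = ½·(0·(-3−(-7/4)) + 4·(-7/4−3) + (3/2)·(3−(-3))) = ½·(0 − 19 + 9) = -5, so the Z-coordinate is 1/4.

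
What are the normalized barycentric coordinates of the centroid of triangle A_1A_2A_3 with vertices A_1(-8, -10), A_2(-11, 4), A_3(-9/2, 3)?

The centroid is the average of the vertices, so each weight is 1/3.

(1/3, 1/3, 1/3)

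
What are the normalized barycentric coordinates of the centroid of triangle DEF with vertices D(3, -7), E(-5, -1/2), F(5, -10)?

The centroid is the average of the vertices, so each weight is 1/3.

(1/3, 1/3, 1/3)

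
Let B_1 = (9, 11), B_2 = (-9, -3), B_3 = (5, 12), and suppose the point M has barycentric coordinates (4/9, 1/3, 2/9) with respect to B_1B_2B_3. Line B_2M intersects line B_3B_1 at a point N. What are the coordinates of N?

(23/3, 34/3)

Line B_2M meets B_3B_1 where the B_2-coordinate vanishes; zeroing M's B_2-weight and renormalizing leaves B_3, B_1-weights 2/9 : 4/9 → (1/3, 2/3).
So N = (1/3)·B_3 + (2/3)·B_1 = (23/3, 34/3).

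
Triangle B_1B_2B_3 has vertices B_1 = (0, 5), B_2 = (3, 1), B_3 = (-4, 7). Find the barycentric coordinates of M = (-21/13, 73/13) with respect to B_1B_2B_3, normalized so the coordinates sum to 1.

(6/13, 1/13, 6/13)

Signed area of the reference triangle: [B_1B_2B_3] = ½·(0·(1−7) + 3·(7−5) + (-4)·(5−1)) = ½·(0 + 6 − 16) = -5.
[MB_2B_3] = ½·((-21/13)·(1−7) + 3·(7−(73/13)) + (-4)·(73/13−1)) = ½·(126/13 + 54/13 − 240/13) = -30/13, so the B_1-coordinate is (-30/13)/(-5) = 6/13.
[B_1MB_3] = ½·(0·(73/13−7) + (-21/13)·(7−5) + (-4)·(5−(73/13))) = ½·(0 − 42/13 + 32/13) = -5/13, so the B_2-coordinate is 1/13.
[B_1B_2M] = ½·(0·(1−(73/13)) + 3·(73/13−5) + (-21/13)·(5−1)) = ½·(0 + 24/13 − 84/13) = -30/13, so the B_3-coordinate is 6/13.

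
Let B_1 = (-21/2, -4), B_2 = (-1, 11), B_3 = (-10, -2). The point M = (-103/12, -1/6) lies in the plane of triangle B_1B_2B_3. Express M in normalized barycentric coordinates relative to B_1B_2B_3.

(1/6, 1/6, 2/3)

Signed area of the reference triangle: [B_1B_2B_3] = ½·((-21/2)·(11−(-2)) + (-1)·(-2−(-4)) + (-10)·(-4−11)) = ½·(-273/2 − 2 + 150) = 23/4.
[MB_2B_3] = ½·((-103/12)·(11−(-2)) + (-1)·(-2−(-1/6)) + (-10)·(-1/6−11)) = ½·(-1339/12 + 11/6 + 335/3) = 23/24, so the B_1-coordinate is (23/24)/(23/4) = 1/6.
[B_1MB_3] = ½·((-21/2)·(-1/6−(-2)) + (-103/12)·(-2−(-4)) + (-10)·(-4−(-1/6))) = ½·(-77/4 − 103/6 + 115/3) = 23/24, so the B_2-coordinate is 1/6.
[B_1B_2M] = ½·((-21/2)·(11−(-1/6)) + (-1)·(-1/6−(-4)) + (-103/12)·(-4−11)) = ½·(-469/4 − 23/6 + 515/4) = 23/6, so the B_3-coordinate is 2/3.
Check: 1/6 + 1/6 + 2/3 = 1.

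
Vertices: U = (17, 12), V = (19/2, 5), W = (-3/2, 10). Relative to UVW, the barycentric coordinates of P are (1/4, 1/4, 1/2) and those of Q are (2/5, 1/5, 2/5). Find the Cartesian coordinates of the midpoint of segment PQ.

Barycentric coordinates of the midpoint are the average: (13/40, 9/40, 9/20).
Converting: (13/40)·U + (9/40)·V + (9/20)·W = (559/80, 381/40).

(559/80, 381/40)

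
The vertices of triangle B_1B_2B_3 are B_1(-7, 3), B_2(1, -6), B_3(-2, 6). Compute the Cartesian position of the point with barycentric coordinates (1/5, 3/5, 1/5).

(-6/5, -9/5)

M = (1/5)·B_1 + (3/5)·B_2 + (1/5)·B_3.
x-coordinate: (1/5)·(-7) + (3/5)·1 + (1/5)·(-2) = -6/5.
y-coordinate: (1/5)·3 + (3/5)·(-6) + (1/5)·6 = -9/5.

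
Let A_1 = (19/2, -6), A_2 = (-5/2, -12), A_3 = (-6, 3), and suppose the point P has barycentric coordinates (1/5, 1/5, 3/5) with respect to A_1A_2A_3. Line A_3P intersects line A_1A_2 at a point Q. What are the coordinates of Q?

(7/2, -9)

Line A_3P meets A_1A_2 where the A_3-coordinate vanishes; zeroing P's A_3-weight and renormalizing leaves A_1, A_2-weights 1/5 : 1/5 → (1/2, 1/2).
So Q = (1/2)·A_1 + (1/2)·A_2 = (7/2, -9).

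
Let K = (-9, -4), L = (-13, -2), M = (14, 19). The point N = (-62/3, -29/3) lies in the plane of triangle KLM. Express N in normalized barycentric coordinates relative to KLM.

Signed area of the reference triangle: [KLM] = ½·((-9)·(-2−19) + (-13)·(19−(-4)) + 14·(-4−(-2))) = ½·(189 − 299 − 28) = -69.
[NLM] = ½·((-62/3)·(-2−19) + (-13)·(19−(-29/3)) + 14·(-29/3−(-2))) = ½·(434 − 1118/3 − 322/3) = -23, so the K-coordinate is (-23)/(-69) = 1/3.
[KNM] = ½·((-9)·(-29/3−19) + (-62/3)·(19−(-4)) + 14·(-4−(-29/3))) = ½·(258 − 1426/3 + 238/3) = -69, so the L-coordinate is 1.
[KLN] = ½·((-9)·(-2−(-29/3)) + (-13)·(-29/3−(-4)) + (-62/3)·(-4−(-2))) = ½·(-69 + 221/3 + 124/3) = 23, so the M-coordinate is -1/3.
Check: 1/3 + 1 − 1/3 = 1.

(1/3, 1, -1/3)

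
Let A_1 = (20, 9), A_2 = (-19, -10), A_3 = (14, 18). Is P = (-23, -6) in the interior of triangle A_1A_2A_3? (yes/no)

Barycentric coordinates of P: (-244/465, 159/155, 232/465).
The three coordinates are negative, positive, positive; a point is interior exactly when all three are positive.

no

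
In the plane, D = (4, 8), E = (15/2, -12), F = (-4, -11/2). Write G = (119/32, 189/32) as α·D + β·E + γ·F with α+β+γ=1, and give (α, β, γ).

(7/8, 1/16, 1/16)

Signed area of the reference triangle: [DEF] = ½·(4·(-12−(-11/2)) + (15/2)·(-11/2−8) + (-4)·(8−(-12))) = ½·(-26 − 405/4 − 80) = -829/8.
[GEF] = ½·((119/32)·(-12−(-11/2)) + (15/2)·(-11/2−(189/32)) + (-4)·(189/32−(-12))) = ½·(-1547/64 − 5475/64 − 573/8) = -5803/64, so the D-coordinate is (-5803/64)/(-829/8) = 7/8.
[DGF] = ½·(4·(189/32−(-11/2)) + (119/32)·(-11/2−8) + (-4)·(8−(189/32))) = ½·(365/8 − 3213/64 − 67/8) = -829/128, so the E-coordinate is 1/16.
[DEG] = ½·(4·(-12−(189/32)) + (15/2)·(189/32−8) + (119/32)·(8−(-12))) = ½·(-573/8 − 1005/64 + 595/8) = -829/128, so the F-coordinate is 1/16.
Check: 7/8 + 1/16 + 1/16 = 1.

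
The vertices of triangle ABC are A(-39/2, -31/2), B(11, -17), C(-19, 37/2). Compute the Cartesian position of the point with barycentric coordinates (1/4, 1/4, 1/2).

(-93/8, 9/8)

P = (1/4)·A + (1/4)·B + (1/2)·C.
x-coordinate: (1/4)·(-39/2) + (1/4)·11 + (1/2)·(-19) = -93/8.
y-coordinate: (1/4)·(-31/2) + (1/4)·(-17) + (1/2)·(37/2) = 9/8.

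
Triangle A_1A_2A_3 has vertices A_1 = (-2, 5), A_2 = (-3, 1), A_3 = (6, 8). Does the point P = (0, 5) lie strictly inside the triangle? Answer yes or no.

Barycentric coordinates of P: (15/29, 6/29, 8/29).
The three coordinates are positive, positive, positive; a point is interior exactly when all three are positive.

yes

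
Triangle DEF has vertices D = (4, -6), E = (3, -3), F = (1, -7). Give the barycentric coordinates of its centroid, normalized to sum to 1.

(1/3, 1/3, 1/3)

The centroid is the average of the vertices, so each weight is 1/3.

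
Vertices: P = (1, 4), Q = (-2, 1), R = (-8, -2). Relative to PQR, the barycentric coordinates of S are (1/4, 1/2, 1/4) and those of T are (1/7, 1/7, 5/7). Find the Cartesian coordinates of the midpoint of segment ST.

Barycentric coordinates of the midpoint are the average: (11/56, 9/28, 27/56).
Converting: (11/56)·P + (9/28)·Q + (27/56)·R = (-241/56, 1/7).

(-241/56, 1/7)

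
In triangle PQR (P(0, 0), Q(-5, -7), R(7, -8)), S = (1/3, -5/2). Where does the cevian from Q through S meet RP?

(7/5, -8/5)

Barycentric coordinates of S with respect to PQR: (2/3, 1/6, 1/6).
On side RP the Q-coordinate is zero; dropping S's Q-weight 1/6 and renormalizing the remaining 1/6 : 2/3 gives weights 1/5, 4/5 on R, P.
T = (1/5)·(7, -8) + (4/5)·(0, 0) = (7/5, -8/5).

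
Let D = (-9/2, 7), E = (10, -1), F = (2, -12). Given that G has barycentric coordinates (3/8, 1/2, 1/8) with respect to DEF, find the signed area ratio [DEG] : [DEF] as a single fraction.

1/8

The signed ratio [DEG]/[DEF] equals the barycentric coordinate of G at vertex F, which is 1/8.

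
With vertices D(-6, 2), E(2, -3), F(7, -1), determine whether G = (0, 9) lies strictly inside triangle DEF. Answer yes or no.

Barycentric coordinates of G: (64/41, -109/41, 86/41).
The three coordinates are positive, negative, positive; a point is interior exactly when all three are positive.

no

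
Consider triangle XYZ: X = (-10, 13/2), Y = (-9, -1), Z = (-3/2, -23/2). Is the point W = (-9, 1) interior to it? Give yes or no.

yes

Barycentric coordinates of W: (20/61, 115/183, 8/183).
The three coordinates are positive, positive, positive; a point is interior exactly when all three are positive.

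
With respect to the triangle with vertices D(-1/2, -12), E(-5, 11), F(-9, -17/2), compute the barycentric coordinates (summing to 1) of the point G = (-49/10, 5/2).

Signed area of the reference triangle: [DEF] = ½·((-1/2)·(11−(-17/2)) + (-5)·(-17/2−(-12)) + (-9)·(-12−11)) = ½·(-39/4 − 35/2 + 207) = 719/8.
[GEF] = ½·((-49/10)·(11−(-17/2)) + (-5)·(-17/2−(5/2)) + (-9)·(5/2−11)) = ½·(-1911/20 + 55 + 153/2) = 719/40, so the D-coordinate is (719/40)/(719/8) = 1/5.
[DGF] = ½·((-1/2)·(5/2−(-17/2)) + (-49/10)·(-17/2−(-12)) + (-9)·(-12−(5/2))) = ½·(-11/2 − 343/20 + 261/2) = 2157/40, so the E-coordinate is 3/5.
[DEG] = ½·((-1/2)·(11−(5/2)) + (-5)·(5/2−(-12)) + (-49/10)·(-12−11)) = ½·(-17/4 − 145/2 + 1127/10) = 719/40, so the F-coordinate is 1/5.
Check: 1/5 + 3/5 + 1/5 = 1.

(1/5, 3/5, 1/5)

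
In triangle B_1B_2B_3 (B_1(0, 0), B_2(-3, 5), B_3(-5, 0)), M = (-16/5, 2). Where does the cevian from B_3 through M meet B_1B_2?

(-2, 10/3)

Barycentric coordinates of M with respect to B_1B_2B_3: (1/5, 2/5, 2/5).
On side B_1B_2 the B_3-coordinate is zero; dropping M's B_3-weight 2/5 and renormalizing the remaining 1/5 : 2/5 gives weights 1/3, 2/3 on B_1, B_2.
N = (1/3)·(0, 0) + (2/3)·(-3, 5) = (-2, 10/3).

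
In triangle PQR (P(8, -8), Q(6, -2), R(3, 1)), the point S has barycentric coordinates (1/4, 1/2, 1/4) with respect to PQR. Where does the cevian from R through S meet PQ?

(20/3, -4)

Line RS meets PQ where the R-coordinate vanishes; zeroing S's R-weight and renormalizing leaves P, Q-weights 1/4 : 1/2 → (1/3, 2/3).
So T = (1/3)·P + (2/3)·Q = (20/3, -4).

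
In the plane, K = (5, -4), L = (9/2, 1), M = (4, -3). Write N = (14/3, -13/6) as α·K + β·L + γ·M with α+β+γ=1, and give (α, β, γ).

Signed area of the reference triangle: [KLM] = ½·(5·(1−(-3)) + (9/2)·(-3−(-4)) + 4·(-4−1)) = ½·(20 + 9/2 − 20) = 9/4.
[NLM] = ½·((14/3)·(1−(-3)) + (9/2)·(-3−(-13/6)) + 4·(-13/6−1)) = ½·(56/3 − 15/4 − 38/3) = 9/8, so the K-coordinate is (9/8)/(9/4) = 1/2.
[KNM] = ½·(5·(-13/6−(-3)) + (14/3)·(-3−(-4)) + 4·(-4−(-13/6))) = ½·(25/6 + 14/3 − 22/3) = 3/4, so the L-coordinate is 1/3.
[KLN] = ½·(5·(1−(-13/6)) + (9/2)·(-13/6−(-4)) + (14/3)·(-4−1)) = ½·(95/6 + 33/4 − 70/3) = 3/8, so the M-coordinate is 1/6.

(1/2, 1/3, 1/6)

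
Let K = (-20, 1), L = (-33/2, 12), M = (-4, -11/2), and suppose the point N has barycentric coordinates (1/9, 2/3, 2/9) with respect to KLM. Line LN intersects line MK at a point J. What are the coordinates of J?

(-28/3, -10/3)

Line LN meets MK where the L-coordinate vanishes; zeroing N's L-weight and renormalizing leaves M, K-weights 2/9 : 1/9 → (2/3, 1/3).
So J = (2/3)·M + (1/3)·K = (-28/3, -10/3).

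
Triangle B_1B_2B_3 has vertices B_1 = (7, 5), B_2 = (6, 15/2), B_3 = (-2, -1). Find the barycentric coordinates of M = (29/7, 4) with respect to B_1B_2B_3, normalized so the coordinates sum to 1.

(3/7, 2/7, 2/7)

Signed area of the reference triangle: [B_1B_2B_3] = ½·(7·(15/2−(-1)) + 6·(-1−5) + (-2)·(5−(15/2))) = ½·(119/2 − 36 + 5) = 57/4.
[MB_2B_3] = ½·((29/7)·(15/2−(-1)) + 6·(-1−4) + (-2)·(4−(15/2))) = ½·(493/14 − 30 + 7) = 171/28, so the B_1-coordinate is (171/28)/(57/4) = 3/7.
[B_1MB_3] = ½·(7·(4−(-1)) + (29/7)·(-1−5) + (-2)·(5−4)) = ½·(35 − 174/7 − 2) = 57/14, so the B_2-coordinate is 2/7.
[B_1B_2M] = ½·(7·(15/2−4) + 6·(4−5) + (29/7)·(5−(15/2))) = ½·(49/2 − 6 − 145/14) = 57/14, so the B_3-coordinate is 2/7.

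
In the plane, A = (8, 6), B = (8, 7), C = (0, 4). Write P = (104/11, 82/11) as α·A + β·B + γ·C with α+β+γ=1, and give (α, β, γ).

Signed area of the reference triangle: [ABC] = ½·(8·(7−4) + 8·(4−6) + 0·(6−7)) = ½·(24 − 16 + 0) = 4.
[PBC] = ½·((104/11)·(7−4) + 8·(4−(82/11)) + 0·(82/11−7)) = ½·(312/11 − 304/11 + 0) = 4/11, so the A-coordinate is (4/11)/4 = 1/11.
[APC] = ½·(8·(82/11−4) + (104/11)·(4−6) + 0·(6−(82/11))) = ½·(304/11 − 208/11 + 0) = 48/11, so the B-coordinate is 12/11.
[ABP] = ½·(8·(7−(82/11)) + 8·(82/11−6) + (104/11)·(6−7)) = ½·(-40/11 + 128/11 − 104/11) = -8/11, so the C-coordinate is -2/11.
Check: 1/11 + 12/11 − 2/11 = 1.

(1/11, 12/11, -2/11)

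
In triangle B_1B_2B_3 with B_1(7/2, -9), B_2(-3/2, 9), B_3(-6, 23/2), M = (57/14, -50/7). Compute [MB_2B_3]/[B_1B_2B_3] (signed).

[B_1B_2B_3] = ½·((7/2)·(9−(23/2)) + (-3/2)·(23/2−(-9)) + (-6)·(-9−9)) = ½·(-35/4 − 123/4 + 108) = 137/4.
[MB_2B_3] = ½·((57/14)·(9−(23/2)) + (-3/2)·(23/2−(-50/7)) + (-6)·(-50/7−9)) = ½·(-285/28 − 783/28 + 678/7) = 411/14, so the ratio is (411/14)/(137/4) = 6/7.

6/7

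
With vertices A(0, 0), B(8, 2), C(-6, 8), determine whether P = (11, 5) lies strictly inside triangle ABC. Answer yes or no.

no

Barycentric coordinates of P: (-15/19, 59/38, 9/38).
The three coordinates are negative, positive, positive; a point is interior exactly when all three are positive.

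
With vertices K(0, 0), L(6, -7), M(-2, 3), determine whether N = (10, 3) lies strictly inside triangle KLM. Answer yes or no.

Barycentric coordinates of N: (-30, 9, 22).
The three coordinates are negative, positive, positive; a point is interior exactly when all three are positive.

no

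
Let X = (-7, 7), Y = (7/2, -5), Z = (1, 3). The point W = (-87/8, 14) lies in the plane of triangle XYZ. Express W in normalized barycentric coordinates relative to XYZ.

Signed area of the reference triangle: [XYZ] = ½·((-7)·(-5−3) + (7/2)·(3−7) + 1·(7−(-5))) = ½·(56 − 14 + 12) = 27.
[WYZ] = ½·((-87/8)·(-5−3) + (7/2)·(3−14) + 1·(14−(-5))) = ½·(87 − 77/2 + 19) = 135/4, so the X-coordinate is (135/4)/27 = 5/4.
[XWZ] = ½·((-7)·(14−3) + (-87/8)·(3−7) + 1·(7−14)) = ½·(-77 + 87/2 − 7) = -81/4, so the Y-coordinate is -3/4.
[XYW] = ½·((-7)·(-5−14) + (7/2)·(14−7) + (-87/8)·(7−(-5))) = ½·(133 + 49/2 − 261/2) = 27/2, so the Z-coordinate is 1/2.

(5/4, -3/4, 1/2)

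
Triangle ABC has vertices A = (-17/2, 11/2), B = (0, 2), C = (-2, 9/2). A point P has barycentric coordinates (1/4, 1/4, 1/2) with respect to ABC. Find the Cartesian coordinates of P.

P = (1/4)·A + (1/4)·B + (1/2)·C.
x-coordinate: (1/4)·(-17/2) + (1/4)·0 + (1/2)·(-2) = -25/8.
y-coordinate: (1/4)·(11/2) + (1/4)·2 + (1/2)·(9/2) = 33/8.

(-25/8, 33/8)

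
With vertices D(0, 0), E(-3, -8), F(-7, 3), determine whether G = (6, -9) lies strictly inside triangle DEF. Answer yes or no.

Barycentric coordinates of G: (19/13, 9/13, -15/13).
The three coordinates are positive, positive, negative; a point is interior exactly when all three are positive.

no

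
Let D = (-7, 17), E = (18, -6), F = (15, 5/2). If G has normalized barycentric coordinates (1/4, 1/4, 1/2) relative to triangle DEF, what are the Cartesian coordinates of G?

G = (1/4)·D + (1/4)·E + (1/2)·F.
x-coordinate: (1/4)·(-7) + (1/4)·18 + (1/2)·15 = 41/4.
y-coordinate: (1/4)·17 + (1/4)·(-6) + (1/2)·(5/2) = 4.

(41/4, 4)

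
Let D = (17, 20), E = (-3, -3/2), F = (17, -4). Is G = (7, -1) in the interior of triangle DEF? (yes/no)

yes

Barycentric coordinates of G: (7/96, 1/2, 41/96).
The three coordinates are positive, positive, positive; a point is interior exactly when all three are positive.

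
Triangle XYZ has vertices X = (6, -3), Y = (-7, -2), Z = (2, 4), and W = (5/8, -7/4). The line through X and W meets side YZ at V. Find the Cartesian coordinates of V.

(-19/4, -1/2)

Barycentric coordinates of W with respect to XYZ: (1/2, 3/8, 1/8).
On side YZ the X-coordinate is zero; dropping W's X-weight 1/2 and renormalizing the remaining 3/8 : 1/8 gives weights 3/4, 1/4 on Y, Z.
V = (3/4)·(-7, -2) + (1/4)·(2, 4) = (-19/4, -1/2).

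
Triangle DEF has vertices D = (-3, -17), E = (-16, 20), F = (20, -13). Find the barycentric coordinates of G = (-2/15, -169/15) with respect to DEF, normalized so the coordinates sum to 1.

(2/3, 2/15, 1/5)

Signed area of the reference triangle: [DEF] = ½·((-3)·(20−(-13)) + (-16)·(-13−(-17)) + 20·(-17−20)) = ½·(-99 − 64 − 740) = -903/2.
[GEF] = ½·((-2/15)·(20−(-13)) + (-16)·(-13−(-169/15)) + 20·(-169/15−20)) = ½·(-22/5 + 416/15 − 1876/3) = -301, so the D-coordinate is (-301)/(-903/2) = 2/3.
[DGF] = ½·((-3)·(-169/15−(-13)) + (-2/15)·(-13−(-17)) + 20·(-17−(-169/15))) = ½·(-26/5 − 8/15 − 344/3) = -301/5, so the E-coordinate is 2/15.
[DEG] = ½·((-3)·(20−(-169/15)) + (-16)·(-169/15−(-17)) + (-2/15)·(-17−20)) = ½·(-469/5 − 1376/15 + 74/15) = -903/10, so the F-coordinate is 1/5.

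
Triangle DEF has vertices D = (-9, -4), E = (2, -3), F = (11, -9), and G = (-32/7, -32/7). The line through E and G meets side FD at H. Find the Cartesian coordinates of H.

(-17/3, -29/6)

Barycentric coordinates of G with respect to DEF: (5/7, 1/7, 1/7).
On side FD the E-coordinate is zero; dropping G's E-weight 1/7 and renormalizing the remaining 1/7 : 5/7 gives weights 1/6, 5/6 on F, D.
H = (1/6)·(11, -9) + (5/6)·(-9, -4) = (-17/3, -29/6).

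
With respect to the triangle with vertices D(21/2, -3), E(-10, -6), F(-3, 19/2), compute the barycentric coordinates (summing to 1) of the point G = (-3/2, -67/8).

Signed area of the reference triangle: [DEF] = ½·((21/2)·(-6−(19/2)) + (-10)·(19/2−(-3)) + (-3)·(-3−(-6))) = ½·(-651/4 − 125 − 9) = -1187/8.
[GEF] = ½·((-3/2)·(-6−(19/2)) + (-10)·(19/2−(-67/8)) + (-3)·(-67/8−(-6))) = ½·(93/4 − 715/4 + 57/8) = -1187/16, so the D-coordinate is (-1187/16)/(-1187/8) = 1/2.
[DGF] = ½·((21/2)·(-67/8−(19/2)) + (-3/2)·(19/2−(-3)) + (-3)·(-3−(-67/8))) = ½·(-3003/16 − 75/4 − 129/8) = -3561/32, so the E-coordinate is 3/4.
[DEG] = ½·((21/2)·(-6−(-67/8)) + (-10)·(-67/8−(-3)) + (-3/2)·(-3−(-6))) = ½·(399/16 + 215/4 − 9/2) = 1187/32, so the F-coordinate is -1/4.
Check: 1/2 + 3/4 − 1/4 = 1.

(1/2, 3/4, -1/4)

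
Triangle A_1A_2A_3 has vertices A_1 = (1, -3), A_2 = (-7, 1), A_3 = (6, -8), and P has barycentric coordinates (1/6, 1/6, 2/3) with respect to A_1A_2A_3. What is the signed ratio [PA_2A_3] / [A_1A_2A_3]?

1/6

The signed ratio [PA_2A_3]/[A_1A_2A_3] equals the barycentric coordinate of P at vertex A_1, which is 1/6.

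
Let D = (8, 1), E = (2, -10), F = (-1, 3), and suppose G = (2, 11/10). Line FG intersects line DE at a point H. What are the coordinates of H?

(13/2, -7/4)

Barycentric coordinates of G with respect to DEF: (3/10, 1/10, 3/5).
On side DE the F-coordinate is zero; dropping G's F-weight 3/5 and renormalizing the remaining 3/10 : 1/10 gives weights 3/4, 1/4 on D, E.
H = (3/4)·(8, 1) + (1/4)·(2, -10) = (13/2, -7/4).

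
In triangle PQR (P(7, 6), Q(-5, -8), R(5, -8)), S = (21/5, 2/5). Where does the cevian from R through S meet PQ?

(4, 5/2)

Barycentric coordinates of S with respect to PQR: (3/5, 1/5, 1/5).
On side PQ the R-coordinate is zero; dropping S's R-weight 1/5 and renormalizing the remaining 3/5 : 1/5 gives weights 3/4, 1/4 on P, Q.
T = (3/4)·(7, 6) + (1/4)·(-5, -8) = (4, 5/2).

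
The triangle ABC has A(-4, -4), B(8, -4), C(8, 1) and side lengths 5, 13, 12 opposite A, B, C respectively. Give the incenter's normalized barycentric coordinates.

(1/6, 13/30, 2/5)

The incenter has barycentric coordinates proportional to the opposite side lengths: (5 : 13 : 12).
Normalizing by 5+13+12 = 30 gives (1/6, 13/30, 2/5).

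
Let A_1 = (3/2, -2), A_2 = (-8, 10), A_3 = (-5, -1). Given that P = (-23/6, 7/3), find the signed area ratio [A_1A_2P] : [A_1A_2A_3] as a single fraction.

1/3

[A_1A_2A_3] = ½·((3/2)·(10−(-1)) + (-8)·(-1−(-2)) + (-5)·(-2−10)) = ½·(33/2 − 8 + 60) = 137/4.
[A_1A_2P] = ½·((3/2)·(10−(7/3)) + (-8)·(7/3−(-2)) + (-23/6)·(-2−10)) = ½·(23/2 − 104/3 + 46) = 137/12, so the ratio is (137/12)/(137/4) = 1/3.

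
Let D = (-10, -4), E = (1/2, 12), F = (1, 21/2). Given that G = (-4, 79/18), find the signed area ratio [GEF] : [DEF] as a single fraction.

[DEF] = ½·((-10)·(12−(21/2)) + (1/2)·(21/2−(-4)) + 1·(-4−12)) = ½·(-15 + 29/4 − 16) = -95/8.
[GEF] = ½·((-4)·(12−(21/2)) + (1/2)·(21/2−(79/18)) + 1·(79/18−12)) = ½·(-6 + 55/18 − 137/18) = -95/18, so the ratio is (-95/18)/(-95/8) = 4/9.

4/9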